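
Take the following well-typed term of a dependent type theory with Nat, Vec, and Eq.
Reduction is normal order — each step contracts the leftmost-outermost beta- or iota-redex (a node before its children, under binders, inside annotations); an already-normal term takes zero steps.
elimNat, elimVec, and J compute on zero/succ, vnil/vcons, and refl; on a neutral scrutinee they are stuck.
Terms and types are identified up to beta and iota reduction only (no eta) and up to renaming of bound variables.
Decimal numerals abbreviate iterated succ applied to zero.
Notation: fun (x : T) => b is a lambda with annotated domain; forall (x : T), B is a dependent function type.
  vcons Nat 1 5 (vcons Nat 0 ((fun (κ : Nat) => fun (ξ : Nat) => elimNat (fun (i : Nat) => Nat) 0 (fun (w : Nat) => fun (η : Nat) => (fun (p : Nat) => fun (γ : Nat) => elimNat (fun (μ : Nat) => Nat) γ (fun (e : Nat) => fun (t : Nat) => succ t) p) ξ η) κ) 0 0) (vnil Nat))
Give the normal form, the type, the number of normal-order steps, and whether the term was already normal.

normal form:
  vcons Nat 1 5 (vcons Nat 0 0 (vnil Nat))
type:
  Vec Nat 2
reduction steps (normal order): 3
started in normal form: no
first redex: a beta-redex


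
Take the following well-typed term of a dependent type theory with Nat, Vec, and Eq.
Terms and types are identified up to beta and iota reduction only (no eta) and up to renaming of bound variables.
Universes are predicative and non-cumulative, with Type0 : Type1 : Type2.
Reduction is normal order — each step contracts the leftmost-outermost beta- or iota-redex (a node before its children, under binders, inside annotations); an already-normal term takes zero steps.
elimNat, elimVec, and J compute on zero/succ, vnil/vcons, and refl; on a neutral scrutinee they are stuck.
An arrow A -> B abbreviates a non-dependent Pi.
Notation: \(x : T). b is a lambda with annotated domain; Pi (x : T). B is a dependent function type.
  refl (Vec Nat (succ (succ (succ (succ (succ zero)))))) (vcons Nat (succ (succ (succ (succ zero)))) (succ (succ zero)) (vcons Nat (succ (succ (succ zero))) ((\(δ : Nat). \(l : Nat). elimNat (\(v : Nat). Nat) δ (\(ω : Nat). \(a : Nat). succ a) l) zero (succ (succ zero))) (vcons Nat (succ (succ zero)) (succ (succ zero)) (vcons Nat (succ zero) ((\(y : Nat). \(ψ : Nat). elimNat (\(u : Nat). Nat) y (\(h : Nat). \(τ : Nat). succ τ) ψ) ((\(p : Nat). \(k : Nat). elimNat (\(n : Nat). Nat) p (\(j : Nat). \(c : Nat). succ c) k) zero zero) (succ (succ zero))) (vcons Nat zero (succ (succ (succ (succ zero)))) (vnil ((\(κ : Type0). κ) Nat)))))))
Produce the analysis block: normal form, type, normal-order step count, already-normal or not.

resulting normal form:
  refl (Vec Nat (succ (succ (succ (succ (succ zero)))))) (vcons Nat (succ (succ (succ (succ zero)))) (succ (succ zero)) (vcons Nat (succ (succ (succ zero))) (succ (succ zero)) (vcons Nat (succ (succ zero)) (succ (succ zero)) (vcons Nat (succ zero) (succ (succ zero)) (vcons Nat zero (succ (succ (succ (succ zero)))) (vnil Nat))))))
type:
  Eq (Vec Nat (succ (succ (succ (succ (succ zero)))))) (vcons Nat (succ (succ (succ (succ zero)))) (succ (succ zero)) (vcons Nat (succ (succ (succ zero))) (succ (succ zero)) (vcons Nat (succ (succ zero)) (succ (succ zero)) (vcons Nat (succ zero) (succ (succ zero)) (vcons Nat zero (succ (succ (succ (succ zero)))) (vnil Nat)))))) (vcons Nat (succ (succ (succ (succ zero)))) (succ (succ zero)) (vcons Nat (succ (succ (succ zero))) (succ (succ zero)) (vcons Nat (succ (succ zero)) (succ (succ zero)) (vcons Nat (succ zero) (succ (succ zero)) (vcons Nat zero (succ (succ (succ (succ zero)))) (vnil Nat))))))
steps to reach normal form (normal order): 22
already normal: no
first contracted redex: a beta-redex


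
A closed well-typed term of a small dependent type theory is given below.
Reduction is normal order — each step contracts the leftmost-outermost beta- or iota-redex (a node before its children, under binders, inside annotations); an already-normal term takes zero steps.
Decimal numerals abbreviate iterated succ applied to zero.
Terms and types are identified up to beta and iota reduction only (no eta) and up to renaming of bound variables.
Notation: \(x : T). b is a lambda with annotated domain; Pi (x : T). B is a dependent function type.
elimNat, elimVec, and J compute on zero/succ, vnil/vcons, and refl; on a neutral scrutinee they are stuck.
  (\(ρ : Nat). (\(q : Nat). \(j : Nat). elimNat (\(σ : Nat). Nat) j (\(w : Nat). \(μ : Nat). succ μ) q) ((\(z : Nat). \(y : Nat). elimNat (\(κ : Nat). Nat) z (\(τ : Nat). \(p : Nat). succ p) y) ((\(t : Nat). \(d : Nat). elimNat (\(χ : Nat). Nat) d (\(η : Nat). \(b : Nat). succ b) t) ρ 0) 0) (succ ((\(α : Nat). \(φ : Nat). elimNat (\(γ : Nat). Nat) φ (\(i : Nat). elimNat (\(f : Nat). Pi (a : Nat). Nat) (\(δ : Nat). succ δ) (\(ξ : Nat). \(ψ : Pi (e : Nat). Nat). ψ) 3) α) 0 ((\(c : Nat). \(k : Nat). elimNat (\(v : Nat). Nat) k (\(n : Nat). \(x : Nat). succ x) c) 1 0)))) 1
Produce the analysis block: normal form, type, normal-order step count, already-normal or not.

normal form:
  3
inferred type:
  Nat
normal-order step count: 25
started in normal form: no
first contracted redex: a beta-redex


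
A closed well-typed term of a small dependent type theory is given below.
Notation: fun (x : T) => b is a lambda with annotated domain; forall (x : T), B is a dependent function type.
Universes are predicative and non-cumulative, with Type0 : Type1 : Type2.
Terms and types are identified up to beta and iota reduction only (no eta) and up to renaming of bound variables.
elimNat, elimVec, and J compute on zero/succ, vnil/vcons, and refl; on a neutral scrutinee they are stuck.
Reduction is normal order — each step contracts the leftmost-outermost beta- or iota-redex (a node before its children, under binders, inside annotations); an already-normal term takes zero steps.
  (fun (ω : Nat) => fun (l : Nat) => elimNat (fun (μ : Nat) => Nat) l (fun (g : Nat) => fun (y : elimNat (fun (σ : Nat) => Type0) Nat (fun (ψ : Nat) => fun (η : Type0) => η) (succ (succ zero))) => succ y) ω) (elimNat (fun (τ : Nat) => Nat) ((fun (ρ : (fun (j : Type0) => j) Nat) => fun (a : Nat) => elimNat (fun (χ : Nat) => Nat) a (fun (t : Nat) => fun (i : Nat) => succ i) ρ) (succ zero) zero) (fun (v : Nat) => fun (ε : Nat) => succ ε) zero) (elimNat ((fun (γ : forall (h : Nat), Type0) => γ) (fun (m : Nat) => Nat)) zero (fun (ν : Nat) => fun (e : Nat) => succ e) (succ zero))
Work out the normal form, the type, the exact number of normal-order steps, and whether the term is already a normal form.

resulting normal form:
  succ (succ zero)
type:
  Nat
steps to reach normal form (normal order): 24
already normal: no
first redex: a beta-redex


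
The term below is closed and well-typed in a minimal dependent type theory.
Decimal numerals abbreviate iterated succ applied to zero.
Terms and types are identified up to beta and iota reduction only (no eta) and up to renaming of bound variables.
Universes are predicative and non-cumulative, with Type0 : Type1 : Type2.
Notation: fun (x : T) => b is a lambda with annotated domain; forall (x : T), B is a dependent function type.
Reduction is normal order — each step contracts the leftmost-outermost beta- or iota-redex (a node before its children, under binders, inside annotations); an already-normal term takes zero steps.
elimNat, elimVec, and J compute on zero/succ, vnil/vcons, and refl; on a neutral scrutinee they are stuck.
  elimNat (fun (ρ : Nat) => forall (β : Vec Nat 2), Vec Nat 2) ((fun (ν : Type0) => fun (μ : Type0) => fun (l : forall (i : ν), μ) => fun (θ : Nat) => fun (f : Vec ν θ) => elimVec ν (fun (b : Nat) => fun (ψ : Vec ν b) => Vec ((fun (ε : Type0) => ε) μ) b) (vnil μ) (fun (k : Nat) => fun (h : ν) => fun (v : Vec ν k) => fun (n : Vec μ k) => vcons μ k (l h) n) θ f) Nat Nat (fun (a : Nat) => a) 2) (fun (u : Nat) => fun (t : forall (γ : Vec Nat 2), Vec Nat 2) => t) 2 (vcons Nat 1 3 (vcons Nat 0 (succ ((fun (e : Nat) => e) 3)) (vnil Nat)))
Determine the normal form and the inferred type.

normal form:
  vcons Nat 1 3 (vcons Nat 0 4 (vnil Nat))
inferred type:
  Vec Nat 2


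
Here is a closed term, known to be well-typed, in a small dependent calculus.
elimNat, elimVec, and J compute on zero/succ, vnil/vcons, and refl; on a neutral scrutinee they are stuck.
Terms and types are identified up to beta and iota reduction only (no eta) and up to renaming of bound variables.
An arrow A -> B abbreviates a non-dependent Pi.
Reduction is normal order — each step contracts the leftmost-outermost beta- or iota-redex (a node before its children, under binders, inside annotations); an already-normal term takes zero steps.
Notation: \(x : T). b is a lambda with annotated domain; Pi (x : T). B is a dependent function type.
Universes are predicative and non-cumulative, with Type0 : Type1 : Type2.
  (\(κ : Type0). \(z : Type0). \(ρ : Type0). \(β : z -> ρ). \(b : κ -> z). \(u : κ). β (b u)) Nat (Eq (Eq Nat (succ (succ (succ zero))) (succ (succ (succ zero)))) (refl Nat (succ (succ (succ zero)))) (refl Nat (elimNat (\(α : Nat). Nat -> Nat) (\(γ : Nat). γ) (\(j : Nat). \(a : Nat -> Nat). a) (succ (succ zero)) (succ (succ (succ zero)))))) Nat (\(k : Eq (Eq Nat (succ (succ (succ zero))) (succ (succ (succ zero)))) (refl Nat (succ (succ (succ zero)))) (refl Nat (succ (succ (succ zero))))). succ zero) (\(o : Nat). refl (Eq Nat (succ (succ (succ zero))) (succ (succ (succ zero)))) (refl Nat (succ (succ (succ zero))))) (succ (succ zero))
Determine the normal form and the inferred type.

reduced normal form:
  succ zero
the term's type:
  Nat


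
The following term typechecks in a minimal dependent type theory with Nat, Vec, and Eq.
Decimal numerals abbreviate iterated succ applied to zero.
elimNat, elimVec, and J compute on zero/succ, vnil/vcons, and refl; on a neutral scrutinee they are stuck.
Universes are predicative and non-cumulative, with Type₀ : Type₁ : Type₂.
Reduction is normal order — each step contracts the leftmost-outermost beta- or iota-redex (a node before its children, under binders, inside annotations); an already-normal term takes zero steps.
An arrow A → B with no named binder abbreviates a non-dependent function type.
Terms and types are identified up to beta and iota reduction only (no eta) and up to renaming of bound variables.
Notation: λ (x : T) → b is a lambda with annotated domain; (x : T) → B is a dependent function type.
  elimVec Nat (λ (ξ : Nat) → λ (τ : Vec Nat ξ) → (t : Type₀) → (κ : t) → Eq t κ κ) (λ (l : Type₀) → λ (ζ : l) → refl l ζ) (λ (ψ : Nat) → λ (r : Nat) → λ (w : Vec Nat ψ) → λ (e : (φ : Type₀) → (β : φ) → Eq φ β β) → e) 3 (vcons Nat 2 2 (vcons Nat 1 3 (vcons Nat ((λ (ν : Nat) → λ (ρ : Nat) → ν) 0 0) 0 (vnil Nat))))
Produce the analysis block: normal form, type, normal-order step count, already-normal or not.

normal form:
  λ (ξ : Type₀) → λ (τ : ξ) → refl ξ τ
inferred type:
  (ξ : Type₀) → (τ : ξ) → Eq ξ τ τ
reduction steps (normal order): 16
already normal: no
first redex: an elimVec iota-redex


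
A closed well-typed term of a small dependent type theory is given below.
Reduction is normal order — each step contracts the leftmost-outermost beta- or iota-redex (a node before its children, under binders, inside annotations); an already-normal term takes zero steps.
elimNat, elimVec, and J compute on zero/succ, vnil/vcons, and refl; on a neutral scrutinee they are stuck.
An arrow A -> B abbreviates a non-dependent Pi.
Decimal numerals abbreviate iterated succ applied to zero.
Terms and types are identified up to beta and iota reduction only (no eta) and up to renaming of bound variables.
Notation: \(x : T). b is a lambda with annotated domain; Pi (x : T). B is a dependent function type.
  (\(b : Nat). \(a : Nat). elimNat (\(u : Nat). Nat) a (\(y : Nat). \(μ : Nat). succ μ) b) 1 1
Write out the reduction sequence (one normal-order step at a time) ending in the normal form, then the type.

reduction (normal order):
  (\(b : Nat). \(a : Nat). elimNat (\(u : Nat). Nat) a (\(y : Nat). \(μ : Nat). succ μ) b) 1 1
  ~> (\(b : Nat). elimNat (\(a : Nat). Nat) b (\(u : Nat). \(y : Nat). succ y) 1) 1
  ~> elimNat (\(b : Nat). Nat) 1 (\(a : Nat). \(u : Nat). succ u) 1
  ~> (\(b : Nat). \(a : Nat). succ a) 0 (elimNat (\(u : Nat). Nat) 1 (\(y : Nat). \(μ : Nat). succ μ) 0)
  ~> (\(b : Nat). succ b) (elimNat (\(a : Nat). Nat) 1 (\(u : Nat). \(y : Nat). succ y) 0)
  ~> succ (elimNat (\(b : Nat). Nat) 1 (\(a : Nat). \(u : Nat). succ u) 0)
  ~> 2
the term's type:
  Nat


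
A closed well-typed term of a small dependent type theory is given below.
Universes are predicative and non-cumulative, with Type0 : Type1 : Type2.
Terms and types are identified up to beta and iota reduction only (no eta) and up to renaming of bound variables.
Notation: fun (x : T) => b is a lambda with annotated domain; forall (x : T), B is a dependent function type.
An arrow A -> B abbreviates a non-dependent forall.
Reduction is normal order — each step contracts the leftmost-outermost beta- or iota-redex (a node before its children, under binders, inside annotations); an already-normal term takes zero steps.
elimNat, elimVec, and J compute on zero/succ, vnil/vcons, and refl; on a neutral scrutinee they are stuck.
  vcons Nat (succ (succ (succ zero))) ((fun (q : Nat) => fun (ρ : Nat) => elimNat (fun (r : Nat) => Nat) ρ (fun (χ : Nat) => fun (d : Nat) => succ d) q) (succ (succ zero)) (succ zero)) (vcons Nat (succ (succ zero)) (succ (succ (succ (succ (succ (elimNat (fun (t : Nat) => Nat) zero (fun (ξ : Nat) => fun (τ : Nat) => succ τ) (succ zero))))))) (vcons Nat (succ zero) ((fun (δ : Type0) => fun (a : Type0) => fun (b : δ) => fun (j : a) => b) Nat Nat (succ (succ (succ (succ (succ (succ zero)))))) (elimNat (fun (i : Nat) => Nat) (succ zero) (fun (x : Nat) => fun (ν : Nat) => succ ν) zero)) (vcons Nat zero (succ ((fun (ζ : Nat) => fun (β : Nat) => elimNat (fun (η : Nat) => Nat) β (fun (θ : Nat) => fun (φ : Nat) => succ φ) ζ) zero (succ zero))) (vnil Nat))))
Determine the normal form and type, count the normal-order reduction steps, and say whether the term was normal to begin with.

resulting normal form:
  vcons Nat (succ (succ (succ zero))) (succ (succ (succ zero))) (vcons Nat (succ (succ zero)) (succ (succ (succ (succ (succ (succ zero)))))) (vcons Nat (succ zero) (succ (succ (succ (succ (succ (succ zero)))))) (vcons Nat zero (succ (succ zero)) (vnil Nat))))
inferred type:
  Vec Nat (succ (succ (succ (succ zero))))
steps to reach normal form (normal order): 20
already normal: no
first contracted redex: a beta-redex


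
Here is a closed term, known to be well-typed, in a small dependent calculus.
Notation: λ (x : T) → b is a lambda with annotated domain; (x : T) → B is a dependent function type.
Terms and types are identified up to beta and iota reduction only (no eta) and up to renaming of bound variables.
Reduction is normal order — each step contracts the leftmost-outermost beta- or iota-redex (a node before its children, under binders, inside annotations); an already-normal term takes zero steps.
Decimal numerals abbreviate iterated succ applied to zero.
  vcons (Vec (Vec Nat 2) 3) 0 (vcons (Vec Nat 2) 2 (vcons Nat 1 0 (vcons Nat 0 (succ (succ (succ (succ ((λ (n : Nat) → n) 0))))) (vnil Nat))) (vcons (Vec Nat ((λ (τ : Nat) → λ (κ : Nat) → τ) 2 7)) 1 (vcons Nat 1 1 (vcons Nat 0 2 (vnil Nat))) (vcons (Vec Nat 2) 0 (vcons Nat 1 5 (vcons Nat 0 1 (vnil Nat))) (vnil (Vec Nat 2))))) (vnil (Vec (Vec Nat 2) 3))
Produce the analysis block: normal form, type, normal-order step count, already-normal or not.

normal form:
  vcons (Vec (Vec Nat 2) 3) 0 (vcons (Vec Nat 2) 2 (vcons Nat 1 0 (vcons Nat 0 4 (vnil Nat))) (vcons (Vec Nat 2) 1 (vcons Nat 1 1 (vcons Nat 0 2 (vnil Nat))) (vcons (Vec Nat 2) 0 (vcons Nat 1 5 (vcons Nat 0 1 (vnil Nat))) (vnil (Vec Nat 2))))) (vnil (Vec (Vec Nat 2) 3))
type:
  Vec (Vec (Vec Nat 2) 3) 1
reduction steps (normal order): 3
already normal: no
first redex: a beta-redex


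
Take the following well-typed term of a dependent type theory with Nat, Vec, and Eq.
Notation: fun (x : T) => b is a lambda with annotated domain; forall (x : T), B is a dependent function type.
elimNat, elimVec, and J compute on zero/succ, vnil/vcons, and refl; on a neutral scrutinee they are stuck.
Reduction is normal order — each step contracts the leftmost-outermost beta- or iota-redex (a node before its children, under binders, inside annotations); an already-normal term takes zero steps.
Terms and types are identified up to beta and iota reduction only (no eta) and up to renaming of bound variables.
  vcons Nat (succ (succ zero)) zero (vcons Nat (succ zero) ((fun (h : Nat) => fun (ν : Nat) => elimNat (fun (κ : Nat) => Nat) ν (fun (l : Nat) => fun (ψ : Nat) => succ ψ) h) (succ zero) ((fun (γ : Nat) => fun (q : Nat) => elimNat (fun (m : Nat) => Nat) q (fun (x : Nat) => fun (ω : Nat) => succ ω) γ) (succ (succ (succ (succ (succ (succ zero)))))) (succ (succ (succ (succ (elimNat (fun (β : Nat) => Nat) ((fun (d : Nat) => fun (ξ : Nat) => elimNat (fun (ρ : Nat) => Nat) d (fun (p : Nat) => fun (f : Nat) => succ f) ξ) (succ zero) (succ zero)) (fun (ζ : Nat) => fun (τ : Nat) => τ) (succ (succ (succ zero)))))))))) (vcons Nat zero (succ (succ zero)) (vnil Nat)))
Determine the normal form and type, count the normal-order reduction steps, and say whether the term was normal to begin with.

normal form:
  vcons Nat (succ (succ zero)) zero (vcons Nat (succ zero) (succ (succ (succ (succ (succ (succ (succ (succ (succ (succ (succ (succ (succ zero))))))))))))) (vcons Nat zero (succ (succ zero)) (vnil Nat)))
the term's type:
  Vec Nat (succ (succ (succ zero)))
reduction steps (normal order): 43
started in normal form: no
first contracted redex: a beta-redex


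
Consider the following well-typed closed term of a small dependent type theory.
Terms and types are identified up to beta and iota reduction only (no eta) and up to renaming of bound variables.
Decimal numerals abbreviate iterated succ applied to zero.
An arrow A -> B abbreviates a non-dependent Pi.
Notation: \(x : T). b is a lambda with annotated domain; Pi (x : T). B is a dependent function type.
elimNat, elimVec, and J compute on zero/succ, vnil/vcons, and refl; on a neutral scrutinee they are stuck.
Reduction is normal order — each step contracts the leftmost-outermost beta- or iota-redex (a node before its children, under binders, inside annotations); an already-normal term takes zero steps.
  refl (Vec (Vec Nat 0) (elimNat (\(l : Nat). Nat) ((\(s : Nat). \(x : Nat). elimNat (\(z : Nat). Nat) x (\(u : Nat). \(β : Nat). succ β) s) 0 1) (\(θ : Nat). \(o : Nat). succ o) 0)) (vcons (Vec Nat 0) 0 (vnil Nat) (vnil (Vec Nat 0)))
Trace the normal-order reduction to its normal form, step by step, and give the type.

normal-order reduction:
  refl (Vec (Vec Nat 0) (elimNat (\(l : Nat). Nat) ((\(s : Nat). \(x : Nat). elimNat (\(z : Nat). Nat) x (\(u : Nat). \(β : Nat). succ β) s) 0 1) (\(θ : Nat). \(o : Nat). succ o) 0)) (vcons (Vec Nat 0) 0 (vnil Nat) (vnil (Vec Nat 0)))
  ~> refl (Vec (Vec Nat 0) ((\(l : Nat). \(s : Nat). elimNat (\(x : Nat). Nat) s (\(z : Nat). \(u : Nat). succ u) l) 0 1)) (vcons (Vec Nat 0) 0 (vnil Nat) (vnil (Vec Nat 0)))
  ~> refl (Vec (Vec Nat 0) ((\(l : Nat). elimNat (\(s : Nat). Nat) l (\(x : Nat). \(z : Nat). succ z) 0) 1)) (vcons (Vec Nat 0) 0 (vnil Nat) (vnil (Vec Nat 0)))
  ~> refl (Vec (Vec Nat 0) (elimNat (\(l : Nat). Nat) 1 (\(s : Nat). \(x : Nat). succ x) 0)) (vcons (Vec Nat 0) 0 (vnil Nat) (vnil (Vec Nat 0)))
  ~> refl (Vec (Vec Nat 0) 1) (vcons (Vec Nat 0) 0 (vnil Nat) (vnil (Vec Nat 0)))
type:
  Eq (Vec (Vec Nat 0) 1) (vcons (Vec Nat 0) 0 (vnil Nat) (vnil (Vec Nat 0))) (vcons (Vec Nat 0) 0 (vnil Nat) (vnil (Vec Nat 0)))


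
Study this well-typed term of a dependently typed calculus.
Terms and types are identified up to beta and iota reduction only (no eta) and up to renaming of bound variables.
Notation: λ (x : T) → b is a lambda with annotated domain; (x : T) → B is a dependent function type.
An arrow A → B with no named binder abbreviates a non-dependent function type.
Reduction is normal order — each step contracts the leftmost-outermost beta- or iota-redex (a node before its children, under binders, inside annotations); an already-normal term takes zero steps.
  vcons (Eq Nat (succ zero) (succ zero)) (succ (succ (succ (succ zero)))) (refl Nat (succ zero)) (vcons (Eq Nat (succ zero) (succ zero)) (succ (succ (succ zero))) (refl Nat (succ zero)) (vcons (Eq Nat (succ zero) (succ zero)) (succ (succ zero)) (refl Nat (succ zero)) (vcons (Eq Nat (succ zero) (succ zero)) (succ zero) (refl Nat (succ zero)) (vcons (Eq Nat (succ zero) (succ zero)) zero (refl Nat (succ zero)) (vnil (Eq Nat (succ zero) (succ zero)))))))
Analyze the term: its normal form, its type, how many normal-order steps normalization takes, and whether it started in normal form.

reduced normal form:
  vcons (Eq Nat (succ zero) (succ zero)) (succ (succ (succ (succ zero)))) (refl Nat (succ zero)) (vcons (Eq Nat (succ zero) (succ zero)) (succ (succ (succ zero))) (refl Nat (succ zero)) (vcons (Eq Nat (succ zero) (succ zero)) (succ (succ zero)) (refl Nat (succ zero)) (vcons (Eq Nat (succ zero) (succ zero)) (succ zero) (refl Nat (succ zero)) (vcons (Eq Nat (succ zero) (succ zero)) zero (refl Nat (succ zero)) (vnil (Eq Nat (succ zero) (succ zero)))))))
inferred type:
  Vec (Eq Nat (succ zero) (succ zero)) (succ (succ (succ (succ (succ zero)))))
reduction steps (normal order): 0
term was already normal: yes


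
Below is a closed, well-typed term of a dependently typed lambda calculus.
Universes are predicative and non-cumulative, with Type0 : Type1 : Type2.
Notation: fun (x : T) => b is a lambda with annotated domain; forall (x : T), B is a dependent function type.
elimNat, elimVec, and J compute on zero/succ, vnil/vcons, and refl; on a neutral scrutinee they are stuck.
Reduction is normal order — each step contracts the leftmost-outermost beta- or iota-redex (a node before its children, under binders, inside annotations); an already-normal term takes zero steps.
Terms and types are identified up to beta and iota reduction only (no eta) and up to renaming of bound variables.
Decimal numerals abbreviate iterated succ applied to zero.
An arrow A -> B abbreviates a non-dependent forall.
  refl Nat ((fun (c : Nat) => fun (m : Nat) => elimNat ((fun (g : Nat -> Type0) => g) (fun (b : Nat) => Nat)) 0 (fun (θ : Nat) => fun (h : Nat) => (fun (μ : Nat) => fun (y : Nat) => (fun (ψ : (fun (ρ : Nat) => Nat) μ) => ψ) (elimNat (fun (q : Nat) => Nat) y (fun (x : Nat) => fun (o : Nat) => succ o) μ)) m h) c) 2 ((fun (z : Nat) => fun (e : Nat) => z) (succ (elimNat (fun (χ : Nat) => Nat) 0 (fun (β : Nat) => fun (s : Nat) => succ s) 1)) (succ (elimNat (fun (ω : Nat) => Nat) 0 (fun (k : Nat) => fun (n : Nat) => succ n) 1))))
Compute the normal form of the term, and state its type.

normal form:
  refl Nat 4
the term's type:
  Eq Nat 4 4


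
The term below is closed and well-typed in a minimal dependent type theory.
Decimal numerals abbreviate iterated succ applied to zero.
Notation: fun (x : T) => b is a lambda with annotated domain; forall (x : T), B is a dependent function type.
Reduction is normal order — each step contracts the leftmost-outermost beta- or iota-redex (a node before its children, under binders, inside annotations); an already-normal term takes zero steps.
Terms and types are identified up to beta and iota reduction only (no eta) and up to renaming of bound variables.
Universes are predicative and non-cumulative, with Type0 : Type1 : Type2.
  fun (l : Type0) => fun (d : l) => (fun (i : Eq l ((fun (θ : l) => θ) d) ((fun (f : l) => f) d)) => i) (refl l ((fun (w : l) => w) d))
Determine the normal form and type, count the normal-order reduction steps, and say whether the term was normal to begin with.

reduced normal form:
  fun (l : Type0) => fun (d : l) => refl l d
the term's type:
  forall (l : Type0), forall (d : l), Eq l d d
reduction steps (normal order): 2
term was already normal: no
first redex: a beta-redex


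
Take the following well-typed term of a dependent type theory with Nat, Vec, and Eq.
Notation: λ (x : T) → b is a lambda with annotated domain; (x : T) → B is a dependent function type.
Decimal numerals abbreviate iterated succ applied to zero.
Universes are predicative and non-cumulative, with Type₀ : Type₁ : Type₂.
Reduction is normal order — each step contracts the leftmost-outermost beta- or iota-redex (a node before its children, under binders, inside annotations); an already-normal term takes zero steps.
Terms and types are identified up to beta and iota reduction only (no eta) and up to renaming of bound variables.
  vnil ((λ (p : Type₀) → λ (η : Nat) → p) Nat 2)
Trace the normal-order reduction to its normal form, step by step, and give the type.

normal-order reduction sequence:
  vnil ((λ (p : Type₀) → λ (η : Nat) → p) Nat 2)
  ~> vnil ((λ (p : Nat) → Nat) 2)
  ~> vnil Nat
inferred type:
  Vec Nat 0


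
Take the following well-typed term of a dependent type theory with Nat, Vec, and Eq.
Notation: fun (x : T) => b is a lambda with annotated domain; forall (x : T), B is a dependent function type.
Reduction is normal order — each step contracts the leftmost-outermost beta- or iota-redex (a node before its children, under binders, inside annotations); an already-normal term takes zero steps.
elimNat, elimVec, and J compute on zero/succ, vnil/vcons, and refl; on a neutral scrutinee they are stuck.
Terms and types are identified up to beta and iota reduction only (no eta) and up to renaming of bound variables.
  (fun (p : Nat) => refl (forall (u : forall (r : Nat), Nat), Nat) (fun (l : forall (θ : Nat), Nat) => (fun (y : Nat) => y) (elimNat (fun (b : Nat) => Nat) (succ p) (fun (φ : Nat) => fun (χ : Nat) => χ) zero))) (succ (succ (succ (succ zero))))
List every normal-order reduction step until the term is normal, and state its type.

normal-order reduction:
  (fun (p : Nat) => refl (forall (u : forall (r : Nat), Nat), Nat) (fun (l : forall (θ : Nat), Nat) => (fun (y : Nat) => y) (elimNat (fun (b : Nat) => Nat) (succ p) (fun (φ : Nat) => fun (χ : Nat) => χ) zero))) (succ (succ (succ (succ zero))))
  ~> refl (forall (p : forall (u : Nat), Nat), Nat) (fun (r : forall (l : Nat), Nat) => (fun (θ : Nat) => θ) (elimNat (fun (y : Nat) => Nat) (succ (succ (succ (succ (succ zero))))) (fun (b : Nat) => fun (φ : Nat) => φ) zero))
  ~> refl (forall (p : forall (u : Nat), Nat), Nat) (fun (r : forall (l : Nat), Nat) => elimNat (fun (θ : Nat) => Nat) (succ (succ (succ (succ (succ zero))))) (fun (y : Nat) => fun (b : Nat) => b) zero)
  ~> refl (forall (p : forall (u : Nat), Nat), Nat) (fun (r : forall (l : Nat), Nat) => succ (succ (succ (succ (succ zero)))))
inferred type:
  Eq (forall (p : forall (u : Nat), Nat), Nat) (fun (r : forall (l : Nat), Nat) => succ (succ (succ (succ (succ zero))))) (fun (θ : forall (y : Nat), Nat) => succ (succ (succ (succ (succ zero)))))


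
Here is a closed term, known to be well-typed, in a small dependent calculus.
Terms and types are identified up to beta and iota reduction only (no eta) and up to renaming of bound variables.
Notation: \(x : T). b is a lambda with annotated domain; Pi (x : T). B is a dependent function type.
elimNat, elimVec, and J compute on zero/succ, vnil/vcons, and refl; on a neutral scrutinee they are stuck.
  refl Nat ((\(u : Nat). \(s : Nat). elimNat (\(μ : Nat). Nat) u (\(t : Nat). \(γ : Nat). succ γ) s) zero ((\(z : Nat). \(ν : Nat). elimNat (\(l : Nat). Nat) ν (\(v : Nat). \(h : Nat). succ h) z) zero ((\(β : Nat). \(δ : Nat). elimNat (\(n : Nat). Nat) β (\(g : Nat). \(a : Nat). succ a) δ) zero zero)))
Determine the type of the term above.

type:
  Eq Nat zero zero


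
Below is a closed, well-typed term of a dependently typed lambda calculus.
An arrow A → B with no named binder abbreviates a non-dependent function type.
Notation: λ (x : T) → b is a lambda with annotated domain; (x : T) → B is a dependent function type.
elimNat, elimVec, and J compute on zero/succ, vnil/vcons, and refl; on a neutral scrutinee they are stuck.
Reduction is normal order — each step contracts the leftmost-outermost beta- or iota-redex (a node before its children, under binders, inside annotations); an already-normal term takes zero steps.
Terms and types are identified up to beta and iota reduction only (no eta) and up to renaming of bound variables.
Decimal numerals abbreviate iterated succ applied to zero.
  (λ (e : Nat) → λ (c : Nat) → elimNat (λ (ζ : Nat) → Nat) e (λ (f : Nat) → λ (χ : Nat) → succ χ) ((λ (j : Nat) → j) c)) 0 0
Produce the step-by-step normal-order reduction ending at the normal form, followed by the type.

normal-order reduction sequence:
  (λ (e : Nat) → λ (c : Nat) → elimNat (λ (ζ : Nat) → Nat) e (λ (f : Nat) → λ (χ : Nat) → succ χ) ((λ (j : Nat) → j) c)) 0 0
  ~> (λ (e : Nat) → elimNat (λ (c : Nat) → Nat) 0 (λ (ζ : Nat) → λ (f : Nat) → succ f) ((λ (χ : Nat) → χ) e)) 0
  ~> elimNat (λ (e : Nat) → Nat) 0 (λ (c : Nat) → λ (ζ : Nat) → succ ζ) ((λ (f : Nat) → f) 0)
  ~> elimNat (λ (e : Nat) → Nat) 0 (λ (c : Nat) → λ (ζ : Nat) → succ ζ) 0
  ~> 0
the term's type:
  Nat


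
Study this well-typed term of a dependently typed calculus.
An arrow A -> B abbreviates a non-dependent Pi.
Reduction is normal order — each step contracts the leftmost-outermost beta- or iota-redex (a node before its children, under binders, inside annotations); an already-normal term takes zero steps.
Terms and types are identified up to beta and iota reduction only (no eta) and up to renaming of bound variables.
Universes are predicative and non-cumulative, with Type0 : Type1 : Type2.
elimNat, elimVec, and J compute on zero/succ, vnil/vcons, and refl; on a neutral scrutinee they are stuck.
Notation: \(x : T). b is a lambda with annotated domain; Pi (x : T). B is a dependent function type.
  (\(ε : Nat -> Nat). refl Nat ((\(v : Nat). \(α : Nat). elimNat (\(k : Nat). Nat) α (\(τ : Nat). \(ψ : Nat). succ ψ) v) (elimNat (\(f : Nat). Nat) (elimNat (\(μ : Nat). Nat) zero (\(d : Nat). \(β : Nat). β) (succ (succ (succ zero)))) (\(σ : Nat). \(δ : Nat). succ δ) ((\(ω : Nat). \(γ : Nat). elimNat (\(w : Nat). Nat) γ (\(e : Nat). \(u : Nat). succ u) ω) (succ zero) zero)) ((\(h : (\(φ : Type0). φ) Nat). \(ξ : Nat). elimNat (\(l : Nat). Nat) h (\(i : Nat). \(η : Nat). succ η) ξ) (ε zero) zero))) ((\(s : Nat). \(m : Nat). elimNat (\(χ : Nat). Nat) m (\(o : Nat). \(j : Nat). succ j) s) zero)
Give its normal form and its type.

resulting normal form:
  refl Nat (succ zero)
type:
  Eq Nat (succ zero) (succ zero)
observation: normalization takes exactly 33 steps under the normal-order strategy.


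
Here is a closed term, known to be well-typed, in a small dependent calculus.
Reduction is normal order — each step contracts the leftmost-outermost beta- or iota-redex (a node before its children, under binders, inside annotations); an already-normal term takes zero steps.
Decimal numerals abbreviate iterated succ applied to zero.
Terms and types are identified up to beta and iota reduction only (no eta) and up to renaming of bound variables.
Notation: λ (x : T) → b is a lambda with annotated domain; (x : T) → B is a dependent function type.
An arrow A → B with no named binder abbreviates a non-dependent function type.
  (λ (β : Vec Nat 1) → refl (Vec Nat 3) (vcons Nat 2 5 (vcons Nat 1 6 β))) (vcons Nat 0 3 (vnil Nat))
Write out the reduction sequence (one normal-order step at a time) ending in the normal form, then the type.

normal-order reduction sequence:
  (λ (β : Vec Nat 1) → refl (Vec Nat 3) (vcons Nat 2 5 (vcons Nat 1 6 β))) (vcons Nat 0 3 (vnil Nat))
  ~> refl (Vec Nat 3) (vcons Nat 2 5 (vcons Nat 1 6 (vcons Nat 0 3 (vnil Nat))))
type:
  Eq (Vec Nat 3) (vcons Nat 2 5 (vcons Nat 1 6 (vcons Nat 0 3 (vnil Nat)))) (vcons Nat 2 5 (vcons Nat 1 6 (vcons Nat 0 3 (vnil Nat))))


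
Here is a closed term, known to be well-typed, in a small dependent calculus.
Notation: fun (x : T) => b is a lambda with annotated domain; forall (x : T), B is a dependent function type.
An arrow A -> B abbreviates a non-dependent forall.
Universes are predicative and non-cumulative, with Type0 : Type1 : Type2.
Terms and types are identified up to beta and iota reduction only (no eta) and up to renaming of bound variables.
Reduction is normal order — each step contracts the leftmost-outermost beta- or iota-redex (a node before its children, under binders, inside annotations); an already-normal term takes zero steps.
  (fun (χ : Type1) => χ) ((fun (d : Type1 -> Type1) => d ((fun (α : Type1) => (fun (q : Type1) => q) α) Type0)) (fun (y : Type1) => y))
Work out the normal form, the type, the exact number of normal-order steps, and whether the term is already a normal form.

resulting normal form:
  Type0
type:
  Type1
steps to reach normal form (normal order): 5
started in normal form: no
first redex: a beta-redex


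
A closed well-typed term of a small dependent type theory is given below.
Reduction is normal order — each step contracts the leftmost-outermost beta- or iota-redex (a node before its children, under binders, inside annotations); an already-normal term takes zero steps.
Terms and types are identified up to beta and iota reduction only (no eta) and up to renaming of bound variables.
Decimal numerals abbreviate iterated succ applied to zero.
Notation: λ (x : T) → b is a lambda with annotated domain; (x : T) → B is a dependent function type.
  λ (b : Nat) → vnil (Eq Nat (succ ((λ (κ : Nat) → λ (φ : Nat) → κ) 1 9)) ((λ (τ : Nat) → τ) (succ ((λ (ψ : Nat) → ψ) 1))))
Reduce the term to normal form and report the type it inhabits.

normal form:
  λ (b : Nat) → vnil (Eq Nat 2 2)
type:
  (b : Nat) → Vec (Eq Nat 2 2) 0


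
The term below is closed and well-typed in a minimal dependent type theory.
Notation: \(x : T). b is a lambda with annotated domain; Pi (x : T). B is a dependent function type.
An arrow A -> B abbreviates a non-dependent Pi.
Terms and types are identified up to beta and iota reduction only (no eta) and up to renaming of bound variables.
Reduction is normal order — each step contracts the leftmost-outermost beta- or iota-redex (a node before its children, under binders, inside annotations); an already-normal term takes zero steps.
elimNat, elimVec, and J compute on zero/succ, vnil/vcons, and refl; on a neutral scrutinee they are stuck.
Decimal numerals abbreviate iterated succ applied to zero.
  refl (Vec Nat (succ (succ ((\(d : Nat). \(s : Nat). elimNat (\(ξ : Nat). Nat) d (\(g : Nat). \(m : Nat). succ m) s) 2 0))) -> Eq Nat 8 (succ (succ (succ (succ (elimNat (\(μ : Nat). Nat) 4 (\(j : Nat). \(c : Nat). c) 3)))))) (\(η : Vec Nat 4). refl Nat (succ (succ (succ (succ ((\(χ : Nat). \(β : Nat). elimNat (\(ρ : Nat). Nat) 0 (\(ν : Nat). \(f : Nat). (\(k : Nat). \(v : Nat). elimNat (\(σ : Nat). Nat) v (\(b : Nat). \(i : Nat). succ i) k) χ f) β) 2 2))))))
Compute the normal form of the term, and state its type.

reduced normal form:
  refl (Vec Nat 4 -> Eq Nat 8 8) (\(d : Vec Nat 4). refl Nat 8)
inferred type:
  Eq (Vec Nat 4 -> Eq Nat 8 8) (\(d : Vec Nat 4). refl Nat 8) (\(s : Vec Nat 4). refl Nat 8)


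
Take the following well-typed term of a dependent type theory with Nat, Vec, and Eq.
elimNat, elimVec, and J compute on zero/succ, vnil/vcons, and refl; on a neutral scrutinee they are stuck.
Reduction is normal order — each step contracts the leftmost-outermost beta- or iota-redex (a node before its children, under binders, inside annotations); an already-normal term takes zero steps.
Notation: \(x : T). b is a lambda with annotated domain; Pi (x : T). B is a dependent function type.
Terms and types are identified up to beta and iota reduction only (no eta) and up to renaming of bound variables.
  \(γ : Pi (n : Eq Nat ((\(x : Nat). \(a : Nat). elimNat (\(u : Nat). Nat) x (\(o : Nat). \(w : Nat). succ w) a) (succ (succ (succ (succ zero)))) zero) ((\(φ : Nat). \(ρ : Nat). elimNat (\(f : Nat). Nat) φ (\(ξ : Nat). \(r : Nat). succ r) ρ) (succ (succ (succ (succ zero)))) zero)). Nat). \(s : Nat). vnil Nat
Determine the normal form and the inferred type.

resulting normal form:
  \(γ : Pi (n : Eq Nat (succ (succ (succ (succ zero)))) (succ (succ (succ (succ zero))))). Nat). \(x : Nat). vnil Nat
the term's type:
  Pi (γ : Pi (n : Eq Nat (succ (succ (succ (succ zero)))) (succ (succ (succ (succ zero))))). Nat). Pi (x : Nat). Vec Nat zero
observation: contracting a beta-redex first, the term normalizes in 6 steps.


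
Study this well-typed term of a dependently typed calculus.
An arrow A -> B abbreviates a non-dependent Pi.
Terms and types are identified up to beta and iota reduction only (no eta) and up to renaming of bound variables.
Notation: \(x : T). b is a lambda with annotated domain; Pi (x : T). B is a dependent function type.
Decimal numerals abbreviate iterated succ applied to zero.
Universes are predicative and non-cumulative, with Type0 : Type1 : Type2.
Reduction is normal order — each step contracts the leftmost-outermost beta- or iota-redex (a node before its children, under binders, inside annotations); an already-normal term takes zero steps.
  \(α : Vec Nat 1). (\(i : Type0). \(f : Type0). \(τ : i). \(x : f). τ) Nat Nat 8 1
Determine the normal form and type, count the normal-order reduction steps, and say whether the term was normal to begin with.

normal form:
  \(α : Vec Nat 1). 8
the term's type:
  Vec Nat 1 -> Nat
steps to reach normal form (normal order): 4
started in normal form: no
first contracted redex: a beta-redex


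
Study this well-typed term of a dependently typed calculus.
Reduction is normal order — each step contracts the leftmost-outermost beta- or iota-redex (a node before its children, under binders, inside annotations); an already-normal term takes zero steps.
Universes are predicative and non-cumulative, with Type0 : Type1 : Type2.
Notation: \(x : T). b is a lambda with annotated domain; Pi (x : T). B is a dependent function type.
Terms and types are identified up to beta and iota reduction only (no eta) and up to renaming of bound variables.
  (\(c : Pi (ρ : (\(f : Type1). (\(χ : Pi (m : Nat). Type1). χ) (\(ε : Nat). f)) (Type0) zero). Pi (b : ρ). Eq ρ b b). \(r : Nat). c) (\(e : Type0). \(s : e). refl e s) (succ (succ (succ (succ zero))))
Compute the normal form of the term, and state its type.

normal form:
  \(c : Type0). \(ρ : c). refl c ρ
the term's type:
  Pi (c : Type0). Pi (ρ : c). Eq c ρ ρ
observation: normalization takes exactly 2 steps under the normal-order strategy.


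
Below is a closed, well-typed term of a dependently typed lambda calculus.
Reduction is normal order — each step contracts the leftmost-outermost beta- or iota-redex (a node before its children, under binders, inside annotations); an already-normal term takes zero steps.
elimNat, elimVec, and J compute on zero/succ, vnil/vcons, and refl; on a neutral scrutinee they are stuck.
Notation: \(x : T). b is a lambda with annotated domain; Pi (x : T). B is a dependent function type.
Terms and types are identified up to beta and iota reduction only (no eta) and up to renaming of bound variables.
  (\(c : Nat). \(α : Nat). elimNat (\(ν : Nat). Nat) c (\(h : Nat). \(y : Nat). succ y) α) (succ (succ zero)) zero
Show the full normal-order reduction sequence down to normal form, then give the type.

reduction (normal order):
  (\(c : Nat). \(α : Nat). elimNat (\(ν : Nat). Nat) c (\(h : Nat). \(y : Nat). succ y) α) (succ (succ zero)) zero
  ~> (\(c : Nat). elimNat (\(α : Nat). Nat) (succ (succ zero)) (\(ν : Nat). \(h : Nat). succ h) c) zero
  ~> elimNat (\(c : Nat). Nat) (succ (succ zero)) (\(α : Nat). \(ν : Nat). succ ν) zero
  ~> succ (succ zero)
type:
  Nat


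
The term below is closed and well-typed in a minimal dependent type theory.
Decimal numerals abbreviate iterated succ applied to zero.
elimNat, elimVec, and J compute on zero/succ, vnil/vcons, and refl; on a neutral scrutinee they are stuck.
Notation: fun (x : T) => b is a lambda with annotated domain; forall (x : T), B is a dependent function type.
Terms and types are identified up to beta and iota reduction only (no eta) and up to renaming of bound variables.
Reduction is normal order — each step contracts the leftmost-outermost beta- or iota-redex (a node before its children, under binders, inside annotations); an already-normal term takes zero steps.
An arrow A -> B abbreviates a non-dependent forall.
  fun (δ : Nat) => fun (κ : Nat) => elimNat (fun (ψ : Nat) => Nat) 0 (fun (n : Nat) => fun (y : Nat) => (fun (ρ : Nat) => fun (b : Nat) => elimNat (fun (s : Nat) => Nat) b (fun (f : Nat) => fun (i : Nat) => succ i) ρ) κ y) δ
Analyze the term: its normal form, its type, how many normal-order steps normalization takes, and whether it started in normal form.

resulting normal form:
  fun (δ : Nat) => fun (κ : Nat) => elimNat (fun (ψ : Nat) => Nat) 0 (fun (n : Nat) => fun (y : Nat) => elimNat (fun (ρ : Nat) => Nat) y (fun (b : Nat) => fun (s : Nat) => succ s) κ) δ
inferred type:
  Nat -> Nat -> Nat
steps to reach normal form (normal order): 2
term was already normal: no
first redex: a beta-redex
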